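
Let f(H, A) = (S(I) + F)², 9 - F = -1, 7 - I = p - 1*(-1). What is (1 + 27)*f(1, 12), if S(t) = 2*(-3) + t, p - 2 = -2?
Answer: 2800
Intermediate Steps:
p = 0 (p = 2 - 2 = 0)
I = 6 (I = 7 - (0 - 1*(-1)) = 7 - (0 + 1) = 7 - 1*1 = 7 - 1 = 6)
S(t) = -6 + t
F = 10 (F = 9 - 1*(-1) = 9 + 1 = 10)
f(H, A) = 100 (f(H, A) = ((-6 + 6) + 10)² = (0 + 10)² = 10² = 100)
(1 + 27)*f(1, 12) = (1 + 27)*100 = 28*100 = 2800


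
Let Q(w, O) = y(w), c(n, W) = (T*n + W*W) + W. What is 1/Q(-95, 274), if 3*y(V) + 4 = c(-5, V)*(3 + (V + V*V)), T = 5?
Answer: 3/79548361 ≈ 3.7713e-8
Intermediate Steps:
c(n, W) = W + W**2 + 5*n (c(n, W) = (5*n + W*W) + W = (5*n + W**2) + W = (W**2 + 5*n) + W = W + W**2 + 5*n)
y(V) = -4/3 + (-25 + V + V**2)*(3 + V + V**2)/3 (y(V) = -4/3 + ((V + V**2 + 5*(-5))*(3 + (V + V*V)))/3 = -4/3 + ((V + V**2 - 25)*(3 + (V + V**2)))/3 = -4/3 + ((-25 + V + V**2)*(3 + V + V**2))/3 = -4/3 + (-25 + V + V**2)*(3 + V + V**2)/3)
Q(w, O) = -79/3 - 7*w**2 - 22*w/3 + w**4/3 + 2*w**3/3
1/Q(-95, 274) = 1/(-79/3 - 7*(-95)**2 - 22/3*(-95) + (1/3)*(-95)**4 + (2/3)*(-95)**3) = 1/(-79/3 - 7*9025 + 2090/3 + (1/3)*81450625 + (2/3)*(-857375)) = 1/(-79/3 - 63175 + 2090/3 + 81450625/3 - 1714750/3) = 1/(79548361/3) = 3/79548361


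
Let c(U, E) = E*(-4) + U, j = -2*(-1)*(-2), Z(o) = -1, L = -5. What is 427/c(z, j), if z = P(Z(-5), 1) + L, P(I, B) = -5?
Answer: 427/6 ≈ 71.167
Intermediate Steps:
j = -4 (j = 2*(-2) = -4)
z = -10 (z = -5 - 5 = -10)
c(U, E) = U - 4*E (c(U, E) = -4*E + U = U - 4*E)
427/c(z, j) = 427/(-10 - 4*(-4)) = 427/(-10 + 16) = 427/6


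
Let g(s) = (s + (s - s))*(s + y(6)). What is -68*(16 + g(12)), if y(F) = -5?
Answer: -6800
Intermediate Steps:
g(s) = s*(-5 + s) (g(s) = (s + (s - s))*(s - 5) = (s + 0)*(-5 + s) = s*(-5 + s))
-68*(16 + g(12)) = -68*(16 + 12*(-5 + 12)) = -68*(16 + 12*7) = -68*(16 + 84) = -68*100 = -6800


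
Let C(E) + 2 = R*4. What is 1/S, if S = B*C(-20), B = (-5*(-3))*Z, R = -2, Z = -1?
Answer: 1/150 ≈ 0.0066667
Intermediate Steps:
B = -15 (B = -5*(-3)*(-1) = 15*(-1) = -15)
C(E) = -10 (C(E) = -2 - 2*4 = -2 - 8 = -10)
S = 150 (S = -15*(-10) = 150)
1/S = 1/150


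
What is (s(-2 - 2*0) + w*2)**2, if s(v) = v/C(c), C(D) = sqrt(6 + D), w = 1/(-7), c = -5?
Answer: 256/49 ≈ 5.2245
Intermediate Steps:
w = -1/7 (w = 1*(-1/7) = -1/7 ≈ -0.14286)
s(v) = v (s(v) = v/(sqrt(6 - 5)) = v/(sqrt(1)) = v/1 = v*1 = v)
(s(-2 - 2*0) + w*2)**2 = ((-2 - 2*0) - 1/7*2)**2 = ((-2 + 0) - 2/7)**2 = (-2 - 2/7)**2 = (-16/7)**2 = 256/49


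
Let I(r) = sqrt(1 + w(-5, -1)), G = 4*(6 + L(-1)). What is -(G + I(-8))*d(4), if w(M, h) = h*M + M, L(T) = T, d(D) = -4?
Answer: 84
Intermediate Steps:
w(M, h) = M + M*h (w(M, h) = M*h + M = M + M*h)
G = 20 (G = 4*(6 - 1) = 4*5 = 20)
I(r) = 1 (I(r) = sqrt(1 - 5*(1 - 1)) = sqrt(1 - 5*0) = sqrt(1 + 0) = sqrt(1) = 1)
-(G + I(-8))*d(4) = -(20 + 1)*(-4) = -21*(-4) = -1*(-84) = 84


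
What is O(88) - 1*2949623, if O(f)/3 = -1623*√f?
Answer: -2949623 - 9738*√22 ≈ -2.9953e+6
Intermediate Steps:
O(f) = -4869*√f (O(f) = 3*(-1623*√f) = -4869*√f)
O(88) - 1*2949623 = -9738*√22 - 1*2949623 = -9738*√22 - 2949623 = -2949623 - 9738*√22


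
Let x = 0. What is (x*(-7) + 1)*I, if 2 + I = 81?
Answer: 79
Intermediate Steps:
I = 79 (I = -2 + 81 = 79)
(x*(-7) + 1)*I = (0*(-7) + 1)*79 = (0 + 1)*79 = 1*79 = 79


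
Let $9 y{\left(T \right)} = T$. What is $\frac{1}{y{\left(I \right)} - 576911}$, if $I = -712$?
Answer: $- \frac{9}{5192911} \approx -1.7331 \cdot 10^{-6}$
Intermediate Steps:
$y{\left(T \right)} = \frac{T}{9}$
$\frac{1}{y{\left(I \right)} - 576911} = \frac{1}{\frac{1}{9} \left(-712\right) - 576911} = \frac{1}{- \frac{712}{9} - 576911} = \frac{1}{- \frac{5192911}{9}} = - \frac{9}{5192911}$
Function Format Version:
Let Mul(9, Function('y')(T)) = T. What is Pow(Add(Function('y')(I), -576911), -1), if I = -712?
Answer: Rational(-9, 5192911) ≈ -1.7331e-6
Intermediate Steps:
Function('y')(T) = Mul(Rational(1, 9), T)
Pow(Add(Function('y')(I), -576911), -1) = Pow(Add(Mul(Rational(1, 9), -712), -576911), -1) = Pow(Add(Rational(-712, 9), -576911), -1) = Pow(Rational(-5192911, 9), -1) = Rational(-9, 5192911)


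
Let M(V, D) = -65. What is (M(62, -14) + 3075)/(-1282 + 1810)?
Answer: 1505/264 ≈ 5.7008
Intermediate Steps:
(M(62, -14) + 3075)/(-1282 + 1810) = (-65 + 3075)/(-1282 + 1810) = 3010/528 = 3010*(1/528) = 1505/264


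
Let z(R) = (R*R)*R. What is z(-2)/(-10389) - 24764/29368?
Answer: -64259563/76276038 ≈ -0.84246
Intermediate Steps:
z(R) = R³ (z(R) = R²*R = R³)
z(-2)/(-10389) - 24764/29368 = (-2)³/(-10389) - 24764/29368 = -8*(-1/10389) - 24764*1/29368 = 8/10389 - 6191/7342 = -64259563/76276038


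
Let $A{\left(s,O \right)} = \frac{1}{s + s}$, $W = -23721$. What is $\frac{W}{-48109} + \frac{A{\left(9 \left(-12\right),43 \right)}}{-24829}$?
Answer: $\frac{127217289253}{258011645976} \approx 0.49307$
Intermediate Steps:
$A{\left(s,O \right)} = \frac{1}{2 s}$
$\frac{W}{-48109} + \frac{A{\left(9 \left(-12\right),43 \right)}}{-24829} = - \frac{23721}{-48109} + \frac{\frac{1}{2} \frac{1}{9 \left(-12\right)}}{-24829} = \left(-23721\right) \left(- \frac{1}{48109}\right) + \frac{1}{2 \left(-108\right)} \left(- \frac{1}{24829}\right) = \frac{23721}{48109} + \frac{1}{2} \left(- \frac{1}{108}\right) \left(- \frac{1}{24829}\right) = \frac{23721}{48109} - - \frac{1}{5363064} = \frac{23721}{48109} + \frac{1}{5363064} = \frac{127217289253}{258011645976}$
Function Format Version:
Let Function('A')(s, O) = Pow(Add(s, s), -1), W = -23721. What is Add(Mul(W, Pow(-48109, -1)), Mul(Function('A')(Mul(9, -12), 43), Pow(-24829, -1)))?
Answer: Rational(127217289253, 258011645976) ≈ 0.49307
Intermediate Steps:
Function('A')(s, O) = Mul(Rational(1, 2), Pow(s, -1)) (Function('A')(s, O) = Pow(Mul(2, s), -1) = Mul(Rational(1, 2), Pow(s, -1)))
Add(Mul(W, Pow(-48109, -1)), Mul(Function('A')(Mul(9, -12), 43), Pow(-24829, -1))) = Add(Mul(-23721, Pow(-48109, -1)), Mul(Mul(Rational(1, 2), Pow(Mul(9, -12), -1)), Pow(-24829, -1))) = Add(Mul(-23721, Rational(-1, 48109)), Mul(Mul(Rational(1, 2), Pow(-108, -1)), Rational(-1, 24829))) = Add(Rational(23721, 48109), Mul(Mul(Rational(1, 2), Rational(-1, 108)), Rational(-1, 24829))) = Add(Rational(23721, 48109), Mul(Rational(-1, 216), Rational(-1, 24829))) = Add(Rational(23721, 48109), Rational(1, 5363064)) = Rational(127217289253, 258011645976)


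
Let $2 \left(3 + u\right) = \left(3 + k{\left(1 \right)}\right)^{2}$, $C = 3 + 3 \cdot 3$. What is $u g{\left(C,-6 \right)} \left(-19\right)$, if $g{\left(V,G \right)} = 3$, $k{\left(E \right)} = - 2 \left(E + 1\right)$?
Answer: $\frac{285}{2} \approx 142.5$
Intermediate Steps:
$k{\left(E \right)} = -2 - 2 E$ ($k{\left(E \right)} = - 2 \left(1 + E\right) = -2 - 2 E$)
$C = 12$ ($C = 3 + 9 = 12$)
$u = - \frac{5}{2}$ ($u = -3 + \frac{\left(3 - 4\right)^{2}}{2} = -3 + \frac{\left(-1\right)^{2}}{2} = -3 + \frac{1}{2} \cdot 1 = -3 + \frac{1}{2} = - \frac{5}{2} \approx -2.5$)
$u g{\left(C,-6 \right)} \left(-19\right) = \left(- \frac{5}{2}\right) 3 \left(-19\right) = \left(- \frac{15}{2}\right) \left(-19\right) = \frac{285}{2}$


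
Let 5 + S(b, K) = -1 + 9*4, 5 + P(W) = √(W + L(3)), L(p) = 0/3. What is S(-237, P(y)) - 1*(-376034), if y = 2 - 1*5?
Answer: 376064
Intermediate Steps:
L(p) = 0 (L(p) = 0*(⅓) = 0)
y = -3 (y = 2 - 5 = -3)
P(W) = -5 + √W (P(W) = -5 + √(W + 0) = -5 + √W)
S(b, K) = 30 (S(b, K) = -5 + (-1 + 9*4) = -5 + (-1 + 36) = -5 + 35 = 30)
S(-237, P(y)) - 1*(-376034) = 30 - 1*(-376034) = 30 + 376034 = 376064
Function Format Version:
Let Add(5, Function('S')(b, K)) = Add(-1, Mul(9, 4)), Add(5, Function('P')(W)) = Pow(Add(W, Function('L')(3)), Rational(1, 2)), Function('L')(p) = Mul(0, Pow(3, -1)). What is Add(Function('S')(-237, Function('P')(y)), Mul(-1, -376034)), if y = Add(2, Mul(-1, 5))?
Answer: 376064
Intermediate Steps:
Function('L')(p) = 0 (Function('L')(p) = Mul(0, Rational(1, 3)) = 0)
y = -3 (y = Add(2, -5) = -3)
Function('P')(W) = Add(-5, Pow(W, Rational(1, 2))) (Function('P')(W) = Add(-5, Pow(Add(W, 0), Rational(1, 2))) = Add(-5, Pow(W, Rational(1, 2))))
Function('S')(b, K) = 30 (Function('S')(b, K) = Add(-5, Add(-1, Mul(9, 4))) = Add(-5, Add(-1, 36)) = Add(-5, 35) = 30)
Add(Function('S')(-237, Function('P')(y)), Mul(-1, -376034)) = Add(30, Mul(-1, -376034)) = Add(30, 376034) = 376064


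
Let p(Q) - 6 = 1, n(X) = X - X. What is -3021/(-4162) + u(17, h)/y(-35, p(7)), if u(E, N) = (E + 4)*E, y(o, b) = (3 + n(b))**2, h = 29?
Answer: 504341/12486 ≈ 40.393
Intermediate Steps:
n(X) = 0
p(Q) = 7 (p(Q) = 6 + 1 = 7)
y(o, b) = 9 (y(o, b) = (3 + 0)**2 = 3**2 = 9)
u(E, N) = E*(4 + E) (u(E, N) = (4 + E)*E = E*(4 + E))
-3021/(-4162) + u(17, h)/y(-35, p(7)) = -3021/(-4162) + (17*(4 + 17))/9 = -3021*(-1/4162) + (17*21)*(1/9) = 3021/4162 + 357*(1/9) = 3021/4162 + 119/3 = 504341/12486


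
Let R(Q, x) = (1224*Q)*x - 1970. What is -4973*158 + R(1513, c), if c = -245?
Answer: -454506144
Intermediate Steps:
R(Q, x) = -1970 + 1224*Q*x (R(Q, x) = 1224*Q*x - 1970 = -1970 + 1224*Q*x)
-4973*158 + R(1513, c) = -4973*158 + (-1970 + 1224*1513*(-245)) = -785734 + (-1970 - 453718440) = -785734 - 453720410 = -454506144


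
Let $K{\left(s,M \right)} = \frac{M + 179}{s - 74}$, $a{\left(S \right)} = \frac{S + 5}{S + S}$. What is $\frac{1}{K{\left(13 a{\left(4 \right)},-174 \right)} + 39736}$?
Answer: $\frac{95}{3774912} \approx 2.5166 \cdot 10^{-5}$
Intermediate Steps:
$a{\left(S \right)} = \frac{5 + S}{2 S}$
$K{\left(s,M \right)} = \frac{179 + M}{-74 + s}$
$\frac{1}{K{\left(13 a{\left(4 \right)},-174 \right)} + 39736} = \frac{1}{\frac{179 - 174}{-74 + 13 \frac{5 + 4}{2 \cdot 4}} + 39736} = \frac{1}{\frac{1}{-74 + 13 \cdot \frac{1}{2} \cdot \frac{1}{4} \cdot 9} \cdot 5 + 39736} = \frac{1}{\frac{1}{-74 + 13 \cdot \frac{9}{8}} \cdot 5 + 39736} = \frac{1}{\frac{1}{-74 + \frac{117}{8}} \cdot 5 + 39736} = \frac{1}{\frac{1}{- \frac{475}{8}} \cdot 5 + 39736} = \frac{1}{\left(- \frac{8}{475}\right) 5 + 39736} = \frac{1}{- \frac{8}{95} + 39736} = \frac{1}{\frac{3774912}{95}} = \frac{95}{3774912}$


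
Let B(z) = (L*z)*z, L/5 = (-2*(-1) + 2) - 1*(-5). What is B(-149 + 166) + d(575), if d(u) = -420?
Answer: 12585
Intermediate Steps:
L = 45 (L = 5*((-2*(-1) + 2) - 1*(-5)) = 5*((2 + 2) + 5) = 5*(4 + 5) = 5*9 = 45)
B(z) = 45*z² (B(z) = (45*z)*z = 45*z²)
B(-149 + 166) + d(575) = 45*(-149 + 166)² - 420 = 45*17² - 420 = 45*289 - 420 = 13005 - 420 = 12585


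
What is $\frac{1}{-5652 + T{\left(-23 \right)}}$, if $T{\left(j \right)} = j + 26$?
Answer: $- \frac{1}{5649} \approx -0.00017702$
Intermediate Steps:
$T{\left(j \right)} = 26 + j$
$\frac{1}{-5652 + T{\left(-23 \right)}} = \frac{1}{-5652 + \left(26 - 23\right)} = \frac{1}{-5652 + 3} = \frac{1}{-5649} = - \frac{1}{5649}$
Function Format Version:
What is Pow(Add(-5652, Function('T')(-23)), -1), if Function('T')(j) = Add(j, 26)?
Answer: Rational(-1, 5649) ≈ -0.00017702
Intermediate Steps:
Function('T')(j) = Add(26, j)
Pow(Add(-5652, Function('T')(-23)), -1) = Pow(Add(-5652, Add(26, -23)), -1) = Pow(Add(-5652, 3), -1) = Pow(-5649, -1) = Rational(-1, 5649)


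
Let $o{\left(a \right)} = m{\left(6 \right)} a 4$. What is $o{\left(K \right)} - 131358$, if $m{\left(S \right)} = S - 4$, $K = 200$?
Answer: $-129758$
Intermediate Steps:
$m{\left(S \right)} = -4 + S$ ($m{\left(S \right)} = S - 4 = -4 + S$)
$o{\left(a \right)} = 8 a$ ($o{\left(a \right)} = \left(-4 + 6\right) a 4 = 2 a 4 = 8 a$)
$o{\left(K \right)} - 131358 = 8 \cdot 200 - 131358 = 1600 - 131358 = -129758$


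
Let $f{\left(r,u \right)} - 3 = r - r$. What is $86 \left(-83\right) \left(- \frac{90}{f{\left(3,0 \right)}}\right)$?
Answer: $214140$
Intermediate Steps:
$f{\left(r,u \right)} = 3$ ($f{\left(r,u \right)} = 3 + \left(r - r\right) = 3 + 0 = 3$)
$86 \left(-83\right) \left(- \frac{90}{f{\left(3,0 \right)}}\right) = 86 \left(-83\right) \left(- \frac{90}{3}\right) = - 7138 \left(\left(-90\right) \frac{1}{3}\right) = \left(-7138\right) \left(-30\right) = 214140$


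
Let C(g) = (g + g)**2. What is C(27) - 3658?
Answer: -742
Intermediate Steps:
C(g) = 4*g**2 (C(g) = (2*g)**2 = 4*g**2)
C(27) - 3658 = 4*27**2 - 3658 = 4*729 - 3658 = 2916 - 3658 = -742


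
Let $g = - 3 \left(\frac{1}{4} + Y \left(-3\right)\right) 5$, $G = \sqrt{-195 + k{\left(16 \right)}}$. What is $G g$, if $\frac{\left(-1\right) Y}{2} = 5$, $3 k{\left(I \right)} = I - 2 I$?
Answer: $- \frac{605 i \sqrt{1803}}{4} \approx - 6422.3 i$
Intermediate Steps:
$k{\left(I \right)} = - \frac{I}{3}$ ($k{\left(I \right)} = \frac{I - 2 I}{3} = \frac{\left(-1\right) I}{3} = - \frac{I}{3}$)
$Y = -10$ ($Y = \left(-2\right) 5 = -10$)
$G = \frac{i \sqrt{1803}}{3}$ ($G = \sqrt{-195 - \frac{16}{3}} = \sqrt{- \frac{601}{3}} = \frac{i \sqrt{1803}}{3} \approx 14.154 i$)
$g = - \frac{1815}{4}$ ($g = - 3 \left(\frac{1}{4} - -30\right) 5 = - 3 \left(\frac{1}{4} + 30\right) 5 = \left(-3\right) \frac{121}{4} \cdot 5 = \left(- \frac{363}{4}\right) 5 = - \frac{1815}{4} \approx -453.75$)
$G g = \frac{i \sqrt{1803}}{3} \left(- \frac{1815}{4}\right) = - \frac{605 i \sqrt{1803}}{4}$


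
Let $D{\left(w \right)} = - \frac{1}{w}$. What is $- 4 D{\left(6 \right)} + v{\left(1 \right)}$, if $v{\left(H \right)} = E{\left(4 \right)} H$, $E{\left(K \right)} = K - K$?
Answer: $\frac{2}{3} \approx 0.66667$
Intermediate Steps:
$E{\left(K \right)} = 0$
$v{\left(H \right)} = 0$ ($v{\left(H \right)} = 0 H = 0$)
$- 4 D{\left(6 \right)} + v{\left(1 \right)} = - 4 \left(- \frac{1}{6}\right) + 0 = - 4 \left(\left(-1\right) \frac{1}{6}\right) + 0 = \left(-4\right) \left(- \frac{1}{6}\right) + 0 = \frac{2}{3} + 0 = \frac{2}{3}$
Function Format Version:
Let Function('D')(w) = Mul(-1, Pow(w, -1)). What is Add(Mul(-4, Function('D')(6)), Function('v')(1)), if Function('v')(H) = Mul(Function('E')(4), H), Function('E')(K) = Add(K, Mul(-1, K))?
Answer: Rational(2, 3) ≈ 0.66667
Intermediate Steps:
Function('E')(K) = 0
Function('v')(H) = 0 (Function('v')(H) = Mul(0, H) = 0)
Add(Mul(-4, Function('D')(6)), Function('v')(1)) = Add(Mul(-4, Mul(-1, Pow(6, -1))), 0) = Add(Mul(-4, Mul(-1, Rational(1, 6))), 0) = Add(Mul(-4, Rational(-1, 6)), 0) = Add(Rational(2, 3), 0) = Rational(2, 3)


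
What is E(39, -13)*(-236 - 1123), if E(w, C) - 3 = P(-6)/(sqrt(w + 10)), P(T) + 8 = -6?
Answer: -1359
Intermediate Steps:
P(T) = -14 (P(T) = -8 - 6 = -14)
E(w, C) = 3 - 14/sqrt(10 + w) (E(w, C) = 3 - 14/sqrt(w + 10) = 3 - 14/sqrt(10 + w))
E(39, -13)*(-236 - 1123) = (3 - 14/sqrt(10 + 39))*(-236 - 1123) = (3 - 14/sqrt(49))*(-1359) = (3 - 14*1/7)*(-1359) = (3 - 2)*(-1359) = 1*(-1359) = -1359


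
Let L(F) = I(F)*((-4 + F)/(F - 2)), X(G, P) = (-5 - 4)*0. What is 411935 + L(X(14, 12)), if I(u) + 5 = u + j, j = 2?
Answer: 411929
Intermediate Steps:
X(G, P) = 0 (X(G, P) = -9*0 = 0)
I(u) = -3 + u (I(u) = -5 + (u + 2) = -5 + (2 + u) = -3 + u)
L(F) = (-4 + F)*(-3 + F)/(-2 + F) (L(F) = (-3 + F)*((-4 + F)/(F - 2)) = (-3 + F)*((-4 + F)/(-2 + F)) = (-4 + F)*(-3 + F)/(-2 + F))
411935 + L(X(14, 12)) = 411935 + (-4 + 0)*(-3 + 0)/(-2 + 0) = 411935 - 4*(-3)/(-2) = 411935 - ½*(-4)*(-3) = 411935 - 6 = 411929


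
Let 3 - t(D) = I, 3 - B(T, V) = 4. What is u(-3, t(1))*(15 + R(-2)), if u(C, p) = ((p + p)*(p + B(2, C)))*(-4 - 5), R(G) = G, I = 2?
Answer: 0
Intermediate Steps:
B(T, V) = -1 (B(T, V) = 3 - 1*4 = 3 - 4 = -1)
t(D) = 1 (t(D) = 3 - 1*2 = 3 - 2 = 1)
u(C, p) = -18*p*(-1 + p) (u(C, p) = ((p + p)*(p - 1))*(-4 - 5) = ((2*p)*(-1 + p))*(-9) = (2*p*(-1 + p))*(-9) = -18*p*(-1 + p))
u(-3, t(1))*(15 + R(-2)) = (18*1*(1 - 1*1))*(15 - 2) = (18*1*(1 - 1))*13 = (18*1*0)*13 = 0*13 = 0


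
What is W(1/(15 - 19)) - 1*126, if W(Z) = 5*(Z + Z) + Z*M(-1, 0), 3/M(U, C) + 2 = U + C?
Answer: -513/4 ≈ -128.25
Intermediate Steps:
M(U, C) = 3/(-2 + C + U) (M(U, C) = 3/(-2 + (U + C)) = 3/(-2 + (C + U)) = 3/(-2 + C + U))
W(Z) = 9*Z (W(Z) = 5*(Z + Z) + Z*(3/(-2 + 0 - 1)) = 5*(2*Z) + Z*(3/(-3)) = 10*Z + Z*(3*(-1/3)) = 10*Z + Z*(-1) = 10*Z - Z = 9*Z)
W(1/(15 - 19)) - 1*126 = 9/(15 - 19) - 1*126 = 9/(-4) - 126 = 9*(-1/4) - 126 = -9/4 - 126 = -513/4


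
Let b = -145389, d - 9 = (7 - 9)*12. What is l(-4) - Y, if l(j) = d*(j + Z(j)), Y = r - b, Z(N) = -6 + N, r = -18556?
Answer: -126623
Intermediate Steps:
d = -15 (d = 9 + (7 - 9)*12 = 9 - 2*12 = 9 - 24 = -15)
Y = 126833 (Y = -18556 - 1*(-145389) = -18556 + 145389 = 126833)
l(j) = 90 - 30*j (l(j) = -15*(j + (-6 + j)) = -15*(-6 + 2*j) = 90 - 30*j)
l(-4) - Y = (90 - 30*(-4)) - 1*126833 = (90 + 120) - 126833 = 210 - 126833 = -126623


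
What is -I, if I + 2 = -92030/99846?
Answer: 145861/49923 ≈ 2.9217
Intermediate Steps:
I = -145861/49923 (I = -2 - 92030/99846 = -2 - 92030*1/99846 = -2 - 46015/49923 = -145861/49923 ≈ -2.9217)
-I = -1*(-145861/49923) = 145861/49923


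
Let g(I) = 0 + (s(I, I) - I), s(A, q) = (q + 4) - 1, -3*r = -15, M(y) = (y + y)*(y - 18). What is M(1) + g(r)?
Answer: -31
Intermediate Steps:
M(y) = 2*y*(-18 + y) (M(y) = (2*y)*(-18 + y) = 2*y*(-18 + y))
r = 5 (r = -⅓*(-15) = 5)
s(A, q) = 3 + q (s(A, q) = (4 + q) - 1 = 3 + q)
g(I) = 3 (g(I) = 0 + ((3 + I) - I) = 0 + 3 = 3)
M(1) + g(r) = 2*1*(-18 + 1) + 3 = 2*1*(-17) + 3 = -34 + 3 = -31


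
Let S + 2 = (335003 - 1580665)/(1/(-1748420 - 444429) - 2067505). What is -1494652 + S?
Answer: -3388174687710787423/2266863135873 ≈ -1.4947e+6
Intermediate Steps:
S = -3167951936227/2266863135873 (S = -2 + (335003 - 1580665)/(1/(-1748420 - 444429) - 2067505) = -2 - 1245662/(1/(-2192849) - 2067505) = -2 - 1245662/(-1/2192849 - 2067505) = -2 - 1245662/(-4533726271746/2192849) = -2 - 1245662*(-2192849/4533726271746) = -2 + 1365774335519/2266863135873 = -3167951936227/2266863135873 ≈ -1.3975)
-1494652 + S = -1494652 - 3167951936227/2266863135873 = -3388174687710787423/2266863135873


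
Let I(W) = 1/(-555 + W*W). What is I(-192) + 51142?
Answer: 1856914879/36309 ≈ 51142.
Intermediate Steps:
I(W) = 1/(-555 + W**2)
I(-192) + 51142 = 1/(-555 + (-192)**2) + 51142 = 1/(-555 + 36864) + 51142 = 1/36309 + 51142 = 1856914879/36309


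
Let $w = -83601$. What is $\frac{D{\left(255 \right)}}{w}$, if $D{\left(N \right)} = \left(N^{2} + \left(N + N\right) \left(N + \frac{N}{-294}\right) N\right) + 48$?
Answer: $- \frac{540878734}{1365483} \approx -396.11$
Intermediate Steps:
$D{\left(N \right)} = 48 + N^{2} + \frac{293 N^{3}}{147}$ ($D{\left(N \right)} = \left(N^{2} + 2 N \left(N + N \left(- \frac{1}{294}\right)\right) N\right) + 48 = \left(N^{2} + 2 N \left(N - \frac{N}{294}\right) N\right) + 48 = \left(N^{2} + 2 N \frac{293 N}{294} N\right) + 48 = \left(N^{2} + \frac{293 N^{2}}{147} N\right) + 48 = \left(N^{2} + \frac{293 N^{3}}{147}\right) + 48 = 48 + N^{2} + \frac{293 N^{3}}{147}$)
$\frac{D{\left(255 \right)}}{w} = \frac{48 + 255^{2} + \frac{293 \cdot 255^{3}}{147}}{-83601} = \left(48 + 65025 + \frac{293}{147} \cdot 16581375\right) \left(- \frac{1}{83601}\right) = \left(48 + 65025 + \frac{1619447625}{49}\right) \left(- \frac{1}{83601}\right) = \frac{1622636202}{49} \left(- \frac{1}{83601}\right) = - \frac{540878734}{1365483}$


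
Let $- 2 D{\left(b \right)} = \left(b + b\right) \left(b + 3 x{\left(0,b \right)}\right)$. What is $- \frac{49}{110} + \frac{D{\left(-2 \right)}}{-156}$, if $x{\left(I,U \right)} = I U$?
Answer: $- \frac{1801}{4290} \approx -0.41981$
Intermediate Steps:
$D{\left(b \right)} = - b^{2}$ ($D{\left(b \right)} = - \frac{\left(b + b\right) \left(b + 3 \cdot 0 b\right)}{2} = - \frac{2 b \left(b + 3 \cdot 0\right)}{2} = - \frac{2 b \left(b + 0\right)}{2} = - \frac{2 b b}{2} = - \frac{2 b^{2}}{2} = - b^{2}$)
$- \frac{49}{110} + \frac{D{\left(-2 \right)}}{-156} = - \frac{49}{110} + \frac{\left(-1\right) \left(-2\right)^{2}}{-156} = \left(-49\right) \frac{1}{110} + \left(-1\right) 4 \left(- \frac{1}{156}\right) = - \frac{49}{110} - - \frac{1}{39} = - \frac{49}{110} + \frac{1}{39} = - \frac{1801}{4290}$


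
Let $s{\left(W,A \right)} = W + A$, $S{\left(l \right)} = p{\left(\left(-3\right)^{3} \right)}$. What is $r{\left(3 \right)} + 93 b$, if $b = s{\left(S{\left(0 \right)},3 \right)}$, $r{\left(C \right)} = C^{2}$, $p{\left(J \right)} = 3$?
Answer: $567$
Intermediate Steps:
$S{\left(l \right)} = 3$
$s{\left(W,A \right)} = A + W$
$b = 6$ ($b = 3 + 3 = 6$)
$r{\left(3 \right)} + 93 b = 3^{2} + 93 \cdot 6 = 9 + 558 = 567$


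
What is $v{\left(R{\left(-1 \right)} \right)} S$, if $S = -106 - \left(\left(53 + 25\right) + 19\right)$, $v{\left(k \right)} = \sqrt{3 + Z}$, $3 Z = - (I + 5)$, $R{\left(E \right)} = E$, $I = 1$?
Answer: $-203$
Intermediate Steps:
$Z = -2$ ($Z = \frac{\left(-1\right) \left(1 + 5\right)}{3} = \frac{\left(-1\right) 6}{3} = \frac{1}{3} \left(-6\right) = -2$)
$v{\left(k \right)} = 1$ ($v{\left(k \right)} = \sqrt{3 - 2} = \sqrt{1} = 1$)
$S = -203$ ($S = -106 - \left(78 + 19\right) = -106 - 97 = -203$)
$v{\left(R{\left(-1 \right)} \right)} S = 1 \left(-203\right) = -203$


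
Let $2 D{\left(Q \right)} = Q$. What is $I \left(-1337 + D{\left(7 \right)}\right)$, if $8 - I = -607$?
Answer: $- \frac{1640205}{2} \approx -8.201 \cdot 10^{5}$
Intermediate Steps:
$I = 615$ ($I = 8 - -607 = 8 + 607 = 615$)
$D{\left(Q \right)} = \frac{Q}{2}$
$I \left(-1337 + D{\left(7 \right)}\right) = 615 \left(-1337 + \frac{1}{2} \cdot 7\right) = 615 \left(-1337 + \frac{7}{2}\right) = 615 \left(- \frac{2667}{2}\right) = - \frac{1640205}{2}$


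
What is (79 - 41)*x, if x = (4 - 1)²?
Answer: 342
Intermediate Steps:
x = 9 (x = 3² = 9)
(79 - 41)*x = (79 - 41)*9 = 38*9 = 342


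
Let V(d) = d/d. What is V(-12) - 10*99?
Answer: -989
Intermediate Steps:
V(d) = 1
V(-12) - 10*99 = 1 - 10*99 = 1 - 990 = -989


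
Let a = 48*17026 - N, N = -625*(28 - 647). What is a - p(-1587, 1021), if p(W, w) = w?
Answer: 429352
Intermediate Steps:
N = 386875 (N = -625*(-619) = 386875)
a = 430373 (a = 48*17026 - 1*386875 = 817248 - 386875 = 430373)
a - p(-1587, 1021) = 430373 - 1*1021 = 430373 - 1021 = 429352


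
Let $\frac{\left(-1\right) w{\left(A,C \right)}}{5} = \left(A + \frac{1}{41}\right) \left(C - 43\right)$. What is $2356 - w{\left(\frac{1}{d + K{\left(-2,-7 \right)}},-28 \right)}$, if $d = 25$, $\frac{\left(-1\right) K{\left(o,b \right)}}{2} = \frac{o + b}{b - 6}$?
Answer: $\frac{29356772}{12587} \approx 2332.3$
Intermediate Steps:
$K{\left(o,b \right)} = - \frac{2 \left(b + o\right)}{-6 + b}$ ($K{\left(o,b \right)} = - 2 \frac{o + b}{b - 6} = - 2 \frac{b + o}{-6 + b} = - \frac{2 \left(b + o\right)}{-6 + b}$)
$w{\left(A,C \right)} = - 5 \left(-43 + C\right) \left(\frac{1}{41} + A\right)$ ($w{\left(A,C \right)} = - 5 \left(A + \frac{1}{41}\right) \left(C - 43\right) = - 5 \left(A + \frac{1}{41}\right) \left(-43 + C\right) = - 5 \left(\frac{1}{41} + A\right) \left(-43 + C\right) = - 5 \left(-43 + C\right) \left(\frac{1}{41} + A\right)$)
$2356 - w{\left(\frac{1}{d + K{\left(-2,-7 \right)}},-28 \right)} = 2356 - \left(\frac{215}{41} + \frac{215}{25 + \frac{2 \left(\left(-1\right) \left(-7\right) - -2\right)}{-6 - 7}} - - \frac{140}{41} - 5 \frac{1}{25 + \frac{2 \left(\left(-1\right) \left(-7\right) - -2\right)}{-6 - 7}} \left(-28\right)\right) = 2356 - \left(\frac{215}{41} + \frac{215}{25 + \frac{2 \left(7 + 2\right)}{-13}} + \frac{140}{41} - 5 \frac{1}{25 + \frac{2 \left(7 + 2\right)}{-13}} \left(-28\right)\right) = 2356 - \left(\frac{215}{41} + \frac{215}{25 + 2 \left(- \frac{1}{13}\right) 9} + \frac{140}{41} - 5 \frac{1}{25 + 2 \left(- \frac{1}{13}\right) 9} \left(-28\right)\right) = 2356 - \left(\frac{215}{41} + \frac{215}{25 - \frac{18}{13}} + \frac{140}{41} - 5 \frac{1}{25 - \frac{18}{13}} \left(-28\right)\right) = 2356 - \left(\frac{215}{41} + \frac{215}{\frac{307}{13}} + \frac{140}{41} - 5 \frac{1}{\frac{307}{13}} \left(-28\right)\right) = 2356 - \left(\frac{215}{41} + 215 \cdot \frac{13}{307} + \frac{140}{41} - \frac{65}{307} \left(-28\right)\right) = 2356 - \left(\frac{215}{41} + \frac{2795}{307} + \frac{140}{41} + \frac{1820}{307}\right) = 2356 - \frac{298200}{12587} = \frac{29356772}{12587}$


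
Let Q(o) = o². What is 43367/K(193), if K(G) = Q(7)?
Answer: 43367/49 ≈ 885.04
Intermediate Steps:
K(G) = 49 (K(G) = 7² = 49)
43367/K(193) = 43367/49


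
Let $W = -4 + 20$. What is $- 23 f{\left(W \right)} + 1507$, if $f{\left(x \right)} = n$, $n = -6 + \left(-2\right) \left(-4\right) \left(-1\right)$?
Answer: $1829$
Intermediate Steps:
$W = 16$
$n = -14$ ($n = -6 + 8 \left(-1\right) = -6 - 8 = -14$)
$f{\left(x \right)} = -14$
$- 23 f{\left(W \right)} + 1507 = \left(-23\right) \left(-14\right) + 1507 = 322 + 1507 = 1829$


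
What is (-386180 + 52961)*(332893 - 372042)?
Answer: 13045190631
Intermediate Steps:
(-386180 + 52961)*(332893 - 372042) = -333219*(-39149) = 13045190631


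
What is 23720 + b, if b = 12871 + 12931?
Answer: 49522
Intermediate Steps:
b = 25802
23720 + b = 23720 + 25802 = 49522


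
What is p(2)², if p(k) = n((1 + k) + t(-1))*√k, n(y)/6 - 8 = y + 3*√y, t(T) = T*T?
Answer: 23328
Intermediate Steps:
t(T) = T²
n(y) = 48 + 6*y + 18*√y (n(y) = 48 + 6*(y + 3*√y) = 48 + (6*y + 18*√y) = 48 + 6*y + 18*√y)
p(k) = √k*(60 + 6*k + 18*√(2 + k)) (p(k) = (48 + 6*((1 + k) + (-1)²) + 18*√((1 + k) + (-1)²))*√k = (48 + 6*((1 + k) + 1) + 18*√((1 + k) + 1))*√k = (48 + 6*(2 + k) + 18*√(2 + k))*√k = (48 + (12 + 6*k) + 18*√(2 + k))*√k = (60 + 6*k + 18*√(2 + k))*√k = √k*(60 + 6*k + 18*√(2 + k)))
p(2)² = (6*√2*(10 + 2 + 3*√(2 + 2)))² = (6*√2*(10 + 2 + 3*√4))² = (6*√2*(10 + 2 + 3*2))² = (6*√2*(10 + 2 + 6))² = (6*√2*18)² = (108*√2)² = 23328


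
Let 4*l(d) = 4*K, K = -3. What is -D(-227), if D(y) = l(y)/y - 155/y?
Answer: -158/227 ≈ -0.69604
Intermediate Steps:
l(d) = -3 (l(d) = (4*(-3))/4 = (¼)*(-12) = -3)
D(y) = -158/y (D(y) = -3/y - 155/y = -158/y)
-D(-227) = -(-158)/(-227) = -(-158)*(-1)/227 = -1*158/227 = -158/227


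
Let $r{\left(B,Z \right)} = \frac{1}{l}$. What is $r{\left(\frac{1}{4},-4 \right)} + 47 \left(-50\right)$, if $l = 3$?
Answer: $- \frac{7049}{3} \approx -2349.7$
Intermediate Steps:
$r{\left(B,Z \right)} = \frac{1}{3}$
$r{\left(\frac{1}{4},-4 \right)} + 47 \left(-50\right) = \frac{1}{3} + 47 \left(-50\right) = \frac{1}{3} - 2350 = - \frac{7049}{3}$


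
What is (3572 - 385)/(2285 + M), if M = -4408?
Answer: -3187/2123 ≈ -1.5012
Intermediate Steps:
(3572 - 385)/(2285 + M) = (3572 - 385)/(2285 - 4408) = 3187/(-2123) = 3187*(-1/2123) = -3187/2123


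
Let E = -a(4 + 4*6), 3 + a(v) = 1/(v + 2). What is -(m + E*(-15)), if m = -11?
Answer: 111/2 ≈ 55.500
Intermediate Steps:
a(v) = -3 + 1/(2 + v) (a(v) = -3 + 1/(v + 2) = -3 + 1/(2 + v))
E = 89/30 (E = -(-5 - 3*(4 + 4*6))/(2 + (4 + 4*6)) = -(-5 - 3*(4 + 24))/(2 + (4 + 24)) = -(-5 - 3*28)/(2 + 28) = -(-5 - 84)/30 = -(-89)/30 = -1*(-89/30) = 89/30 ≈ 2.9667)
-(m + E*(-15)) = -(-11 + (89/30)*(-15)) = -(-11 - 89/2) = -1*(-111/2) = 111/2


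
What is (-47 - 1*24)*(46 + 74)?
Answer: -8520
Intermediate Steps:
(-47 - 1*24)*(46 + 74) = (-47 - 24)*120 = -71*120 = -8520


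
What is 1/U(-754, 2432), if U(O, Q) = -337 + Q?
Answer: 1/2095 ≈ 0.00047733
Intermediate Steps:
1/U(-754, 2432) = 1/(-337 + 2432) = 1/2095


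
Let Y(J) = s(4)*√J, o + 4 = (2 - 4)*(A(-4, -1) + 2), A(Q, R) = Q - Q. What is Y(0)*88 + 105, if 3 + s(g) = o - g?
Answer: 105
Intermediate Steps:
A(Q, R) = 0
o = -8 (o = -4 + (2 - 4)*(0 + 2) = -4 - 2*2 = -4 - 4 = -8)
s(g) = -11 - g (s(g) = -3 + (-8 - g) = -11 - g)
Y(J) = -15*√J (Y(J) = (-11 - 1*4)*√J = (-11 - 4)*√J = -15*√J)
Y(0)*88 + 105 = -15*√0*88 + 105 = -15*0*88 + 105 = 0*88 + 105 = 0 + 105 = 105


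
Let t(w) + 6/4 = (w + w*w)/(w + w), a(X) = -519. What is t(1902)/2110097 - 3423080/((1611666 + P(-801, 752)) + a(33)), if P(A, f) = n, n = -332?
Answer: -1444300112902/679795179811 ≈ -2.1246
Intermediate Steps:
t(w) = -3/2 + (w + w**2)/(2*w) (t(w) = -3/2 + (w + w*w)/(w + w) = -3/2 + (w + w**2)/((2*w)) = -3/2 + (w + w**2)*(1/(2*w)) = -3/2 + (w + w**2)/(2*w))
P(A, f) = -332
t(1902)/2110097 - 3423080/((1611666 + P(-801, 752)) + a(33)) = (-1 + (1/2)*1902)/2110097 - 3423080/((1611666 - 332) - 519) = (-1 + 951)*(1/2110097) - 3423080/(1611334 - 519) = 950*(1/2110097) - 3423080/1610815 = 950/2110097 - 3423080*1/1610815 = 950/2110097 - 684616/322163 = -1444300112902/679795179811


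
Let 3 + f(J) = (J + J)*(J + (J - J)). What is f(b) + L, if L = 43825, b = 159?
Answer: 94384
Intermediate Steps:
f(J) = -3 + 2*J**2 (f(J) = -3 + (J + J)*(J + (J - J)) = -3 + (2*J)*(J + 0) = -3 + (2*J)*J = -3 + 2*J**2)
f(b) + L = (-3 + 2*159**2) + 43825 = (-3 + 2*25281) + 43825 = (-3 + 50562) + 43825 = 50559 + 43825 = 94384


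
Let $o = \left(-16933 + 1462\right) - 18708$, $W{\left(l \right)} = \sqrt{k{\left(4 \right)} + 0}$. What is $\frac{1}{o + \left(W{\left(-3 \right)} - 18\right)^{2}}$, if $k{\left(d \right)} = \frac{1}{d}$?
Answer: $- \frac{4}{135491} \approx -2.9522 \cdot 10^{-5}$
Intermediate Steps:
$W{\left(l \right)} = \frac{1}{2}$ ($W{\left(l \right)} = \sqrt{\frac{1}{4} + 0} = \sqrt{\frac{1}{4}} = \frac{1}{2}$)
$o = -34179$ ($o = -15471 - 18708 = -34179$)
$\frac{1}{o + \left(W{\left(-3 \right)} - 18\right)^{2}} = \frac{1}{-34179 + \left(\frac{1}{2} - 18\right)^{2}} = \frac{1}{-34179 + \left(- \frac{35}{2}\right)^{2}} = \frac{1}{-34179 + \frac{1225}{4}} = \frac{1}{- \frac{135491}{4}} = - \frac{4}{135491}$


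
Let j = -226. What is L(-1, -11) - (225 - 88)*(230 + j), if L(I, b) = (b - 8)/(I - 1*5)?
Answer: -3269/6 ≈ -544.83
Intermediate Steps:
L(I, b) = (-8 + b)/(-5 + I) (L(I, b) = (-8 + b)/(I - 5) = (-8 + b)/(-5 + I))
L(-1, -11) - (225 - 88)*(230 + j) = (-8 - 11)/(-5 - 1) - (225 - 88)*(230 - 226) = -19/(-6) - 137*4 = -1/6*(-19) - 1*548 = 19/6 - 548 = -3269/6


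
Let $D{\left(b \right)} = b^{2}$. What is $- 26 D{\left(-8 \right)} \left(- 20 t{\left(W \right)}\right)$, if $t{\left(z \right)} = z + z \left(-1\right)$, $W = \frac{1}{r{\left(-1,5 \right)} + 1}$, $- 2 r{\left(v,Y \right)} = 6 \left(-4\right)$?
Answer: $0$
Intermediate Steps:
$r{\left(v,Y \right)} = 12$ ($r{\left(v,Y \right)} = - \frac{6 \left(-4\right)}{2} = \left(- \frac{1}{2}\right) \left(-24\right) = 12$)
$W = \frac{1}{13}$ ($W = \frac{1}{12 + 1} = \frac{1}{13} \approx 0.076923$)
$t{\left(z \right)} = 0$ ($t{\left(z \right)} = z - z = 0$)
$- 26 D{\left(-8 \right)} \left(- 20 t{\left(W \right)}\right) = - 26 \left(-8\right)^{2} \left(\left(-20\right) 0\right) = \left(-26\right) 64 \cdot 0 = \left(-1664\right) 0 = 0$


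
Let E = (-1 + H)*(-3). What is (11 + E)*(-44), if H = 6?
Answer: 176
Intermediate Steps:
E = -15 (E = (-1 + 6)*(-3) = 5*(-3) = -15)
(11 + E)*(-44) = (11 - 15)*(-44) = -4*(-44) = 176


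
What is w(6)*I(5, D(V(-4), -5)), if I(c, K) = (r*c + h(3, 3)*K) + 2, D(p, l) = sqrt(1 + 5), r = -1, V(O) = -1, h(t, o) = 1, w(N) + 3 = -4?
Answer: 21 - 7*sqrt(6) ≈ 3.8536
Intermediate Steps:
w(N) = -7 (w(N) = -3 - 4 = -7)
D(p, l) = sqrt(6)
I(c, K) = 2 + K - c (I(c, K) = (-c + 1*K) + 2 = (-c + K) + 2 = (K - c) + 2 = 2 + K - c)
w(6)*I(5, D(V(-4), -5)) = -7*(2 + sqrt(6) - 1*5) = -7*(2 + sqrt(6) - 5) = -7*(-3 + sqrt(6)) = 21 - 7*sqrt(6)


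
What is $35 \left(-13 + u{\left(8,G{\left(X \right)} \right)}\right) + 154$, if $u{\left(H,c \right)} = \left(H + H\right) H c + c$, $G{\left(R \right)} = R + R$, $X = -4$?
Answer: $-36421$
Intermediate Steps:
$G{\left(R \right)} = 2 R$
$u{\left(H,c \right)} = c + 2 c H^{2}$ ($u{\left(H,c \right)} = 2 H H c + c = 2 H^{2} c + c = 2 c H^{2} + c = c + 2 c H^{2}$)
$35 \left(-13 + u{\left(8,G{\left(X \right)} \right)}\right) + 154 = 35 \left(-13 + 2 \left(-4\right) \left(1 + 2 \cdot 8^{2}\right)\right) + 154 = 35 \left(-13 - 8 \left(1 + 2 \cdot 64\right)\right) + 154 = 35 \left(-13 - 8 \left(1 + 128\right)\right) + 154 = 35 \left(-13 - 1032\right) + 154 = 35 \left(-1045\right) + 154 = -36575 + 154 = -36421$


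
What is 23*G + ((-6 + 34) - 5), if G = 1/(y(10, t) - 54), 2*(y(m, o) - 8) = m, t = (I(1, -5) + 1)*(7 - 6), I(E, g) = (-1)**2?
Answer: 920/41 ≈ 22.439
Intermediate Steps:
I(E, g) = 1
t = 2 (t = (1 + 1)*(7 - 6) = 2*1 = 2)
y(m, o) = 8 + m/2
G = -1/41 (G = 1/((8 + (1/2)*10) - 54) = 1/((8 + 5) - 54) = 1/(13 - 54) = 1/(-41) = -1/41 ≈ -0.024390)
23*G + ((-6 + 34) - 5) = 23*(-1/41) + ((-6 + 34) - 5) = -23/41 + (28 - 5) = -23/41 + 23 = 920/41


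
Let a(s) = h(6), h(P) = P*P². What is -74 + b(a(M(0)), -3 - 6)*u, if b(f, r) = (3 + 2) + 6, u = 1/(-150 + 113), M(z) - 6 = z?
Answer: -2749/37 ≈ -74.297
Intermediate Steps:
M(z) = 6 + z
h(P) = P³
a(s) = 216 (a(s) = 6³ = 216)
u = -1/37 (u = 1/(-37) = -1/37 ≈ -0.027027)
b(f, r) = 11 (b(f, r) = 5 + 6 = 11)
-74 + b(a(M(0)), -3 - 6)*u = -74 + 11*(-1/37) = -74 - 11/37 = -2749/37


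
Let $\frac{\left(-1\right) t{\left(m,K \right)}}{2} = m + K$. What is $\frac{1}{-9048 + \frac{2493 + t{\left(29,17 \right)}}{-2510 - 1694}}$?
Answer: $- \frac{4204}{38040193} \approx -0.00011051$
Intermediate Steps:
$t{\left(m,K \right)} = - 2 K - 2 m$ ($t{\left(m,K \right)} = - 2 \left(m + K\right) = - 2 \left(K + m\right) = - 2 K - 2 m$)
$\frac{1}{-9048 + \frac{2493 + t{\left(29,17 \right)}}{-2510 - 1694}} = \frac{1}{-9048 + \frac{2493 - 92}{-2510 - 1694}} = \frac{1}{-9048 + \frac{2493 - 92}{-4204}} = \frac{1}{-9048 + \left(2493 - 92\right) \left(- \frac{1}{4204}\right)} = \frac{1}{-9048 + 2401 \left(- \frac{1}{4204}\right)} = \frac{1}{-9048 - \frac{2401}{4204}} = \frac{1}{- \frac{38040193}{4204}} = - \frac{4204}{38040193}$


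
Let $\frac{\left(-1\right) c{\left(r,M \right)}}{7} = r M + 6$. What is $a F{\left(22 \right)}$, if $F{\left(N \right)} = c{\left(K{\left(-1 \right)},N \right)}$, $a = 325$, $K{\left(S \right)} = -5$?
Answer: $236600$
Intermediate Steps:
$c{\left(r,M \right)} = -42 - 7 M r$ ($c{\left(r,M \right)} = - 7 \left(r M + 6\right) = - 7 \left(M r + 6\right) = - 7 \left(6 + M r\right) = -42 - 7 M r$)
$F{\left(N \right)} = -42 + 35 N$ ($F{\left(N \right)} = -42 - 7 N \left(-5\right) = -42 + 35 N$)
$a F{\left(22 \right)} = 325 \left(-42 + 35 \cdot 22\right) = 325 \left(-42 + 770\right) = 325 \cdot 728 = 236600$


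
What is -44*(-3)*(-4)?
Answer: -528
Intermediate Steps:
-44*(-3)*(-4) = 132*(-4) = -528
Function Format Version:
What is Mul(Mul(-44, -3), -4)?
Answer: -528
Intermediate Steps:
Mul(Mul(-44, -3), -4) = Mul(132, -4) = -528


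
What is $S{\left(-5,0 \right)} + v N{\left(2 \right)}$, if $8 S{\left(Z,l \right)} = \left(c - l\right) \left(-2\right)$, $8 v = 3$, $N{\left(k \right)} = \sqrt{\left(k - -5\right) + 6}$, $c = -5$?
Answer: $\frac{5}{4} + \frac{3 \sqrt{13}}{8} \approx 2.6021$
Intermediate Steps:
$N{\left(k \right)} = \sqrt{11 + k}$ ($N{\left(k \right)} = \sqrt{\left(k + 5\right) + 6} = \sqrt{\left(5 + k\right) + 6} = \sqrt{11 + k}$)
$v = \frac{3}{8}$ ($v = \frac{1}{8} \cdot 3 = \frac{3}{8} \approx 0.375$)
$S{\left(Z,l \right)} = \frac{5}{4} + \frac{l}{4}$ ($S{\left(Z,l \right)} = \frac{\left(-5 - l\right) \left(-2\right)}{8} = \frac{10 + 2 l}{8} = \frac{5}{4} + \frac{l}{4}$)
$S{\left(-5,0 \right)} + v N{\left(2 \right)} = \left(\frac{5}{4} + \frac{1}{4} \cdot 0\right) + \frac{3 \sqrt{11 + 2}}{8} = \left(\frac{5}{4} + 0\right) + \frac{3 \sqrt{13}}{8} = \frac{5}{4} + \frac{3 \sqrt{13}}{8}$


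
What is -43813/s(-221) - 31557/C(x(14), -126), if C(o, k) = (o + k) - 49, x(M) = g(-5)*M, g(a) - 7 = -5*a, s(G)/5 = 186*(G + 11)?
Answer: -292910531/2538900 ≈ -115.37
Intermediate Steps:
s(G) = 10230 + 930*G (s(G) = 5*(186*(G + 11)) = 5*(186*(11 + G)) = 5*(2046 + 186*G) = 10230 + 930*G)
g(a) = 7 - 5*a
x(M) = 32*M (x(M) = (7 - 5*(-5))*M = (7 + 25)*M = 32*M)
C(o, k) = -49 + k + o (C(o, k) = (k + o) - 49 = -49 + k + o)
-43813/s(-221) - 31557/C(x(14), -126) = -43813/(10230 + 930*(-221)) - 31557/(-49 - 126 + 32*14) = -43813/(10230 - 205530) - 31557/(-49 - 126 + 448) = -43813/(-195300) - 31557/273 = -43813*(-1/195300) - 31557*1/273 = 6259/27900 - 10519/91 = -292910531/2538900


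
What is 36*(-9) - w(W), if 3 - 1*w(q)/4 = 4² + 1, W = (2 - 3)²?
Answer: -268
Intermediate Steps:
W = 1 (W = (-1)² = 1)
w(q) = -56 (w(q) = 12 - 4*(4² + 1) = 12 - 4*(16 + 1) = 12 - 4*17 = 12 - 68 = -56)
36*(-9) - w(W) = 36*(-9) - 1*(-56) = -324 + 56 = -268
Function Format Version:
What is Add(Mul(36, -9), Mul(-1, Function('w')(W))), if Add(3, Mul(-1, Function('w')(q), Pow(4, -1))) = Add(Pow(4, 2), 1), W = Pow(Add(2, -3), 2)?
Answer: -268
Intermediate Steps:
W = 1 (W = Pow(-1, 2) = 1)
Function('w')(q) = -56 (Function('w')(q) = Add(12, Mul(-4, Add(Pow(4, 2), 1))) = Add(12, Mul(-4, Add(16, 1))) = Add(12, Mul(-4, 17)) = Add(12, -68) = -56)
Add(Mul(36, -9), Mul(-1, Function('w')(W))) = Add(Mul(36, -9), Mul(-1, -56)) = Add(-324, 56) = -268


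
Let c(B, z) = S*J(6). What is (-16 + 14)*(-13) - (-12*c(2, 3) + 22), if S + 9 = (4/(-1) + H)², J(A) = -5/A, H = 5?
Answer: 84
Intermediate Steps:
S = -8 (S = -9 + (4/(-1) + 5)² = -9 + (4*(-1) + 5)² = -9 + (-4 + 5)² = -9 + 1² = -9 + 1 = -8)
c(B, z) = 20/3 (c(B, z) = -(-40)/6 = -8*(-⅚) = 20/3)
(-16 + 14)*(-13) - (-12*c(2, 3) + 22) = (-16 + 14)*(-13) - (-12*20/3 + 22) = -2*(-13) - (-80 + 22) = 26 - 1*(-58) = 26 + 58 = 84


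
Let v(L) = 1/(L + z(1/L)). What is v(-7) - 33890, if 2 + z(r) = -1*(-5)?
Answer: -135561/4 ≈ -33890.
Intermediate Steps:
z(r) = 3 (z(r) = -2 - 1*(-5) = -2 + 5 = 3)
v(L) = 1/(3 + L) (v(L) = 1/(L + 3) = 1/(3 + L))
v(-7) - 33890 = 1/(3 - 7) - 33890 = 1/(-4) - 33890 = -1/4 - 33890 = -135561/4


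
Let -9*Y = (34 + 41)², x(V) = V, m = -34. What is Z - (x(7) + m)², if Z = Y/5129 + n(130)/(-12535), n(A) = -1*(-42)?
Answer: -88614232/121535 ≈ -729.13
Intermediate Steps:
n(A) = 42
Y = -625 (Y = -(34 + 41)²/9 = -⅑*75² = -⅑*5625 = -625)
Z = -15217/121535 (Z = -625/5129 + 42/(-12535) = -625*1/5129 + 42*(-1/12535) = -625/5129 - 42/12535 = -15217/121535 ≈ -0.12521)
Z - (x(7) + m)² = -15217/121535 - (7 - 34)² = -15217/121535 - 1*(-27)² = -15217/121535 - 1*729 = -15217/121535 - 729 = -88614232/121535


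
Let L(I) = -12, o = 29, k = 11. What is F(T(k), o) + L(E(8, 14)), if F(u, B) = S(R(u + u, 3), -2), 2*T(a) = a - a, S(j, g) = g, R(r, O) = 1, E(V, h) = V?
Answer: -14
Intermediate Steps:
T(a) = 0 (T(a) = (a - a)/2 = (½)*0 = 0)
F(u, B) = -2
F(T(k), o) + L(E(8, 14)) = -2 - 12 = -14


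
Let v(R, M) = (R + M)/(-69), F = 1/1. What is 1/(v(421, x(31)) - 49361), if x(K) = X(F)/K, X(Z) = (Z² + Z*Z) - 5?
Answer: -2139/105596227 ≈ -2.0256e-5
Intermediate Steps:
F = 1
X(Z) = -5 + 2*Z² (X(Z) = (Z² + Z²) - 5 = 2*Z² - 5 = -5 + 2*Z²)
x(K) = -3/K (x(K) = (-5 + 2*1²)/K = (-5 + 2*1)/K = (-5 + 2)/K = -3/K)
v(R, M) = -M/69 - R/69 (v(R, M) = (M + R)*(-1/69) = -M/69 - R/69)
1/(v(421, x(31)) - 49361) = 1/((-(-1)/(23*31) - 1/69*421) - 49361) = 1/((-(-1)/(23*31) - 421/69) - 49361) = 1/((-1/69*(-3/31) - 421/69) - 49361) = 1/((1/713 - 421/69) - 49361) = 1/(-13048/2139 - 49361) = 1/(-105596227/2139) = -2139/105596227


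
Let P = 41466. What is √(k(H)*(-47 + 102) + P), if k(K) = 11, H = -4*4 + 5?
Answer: √42071 ≈ 205.11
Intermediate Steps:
H = -11 (H = -16 + 5 = -11)
√(k(H)*(-47 + 102) + P) = √(11*(-47 + 102) + 41466) = √(11*55 + 41466) = √(605 + 41466) = √42071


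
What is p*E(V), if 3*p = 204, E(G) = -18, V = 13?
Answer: -1224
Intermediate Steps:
p = 68 (p = (1/3)*204 = 68)
p*E(V) = 68*(-18) = -1224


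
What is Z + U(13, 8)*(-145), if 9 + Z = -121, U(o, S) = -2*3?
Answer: 740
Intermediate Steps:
U(o, S) = -6
Z = -130 (Z = -9 - 121 = -130)
Z + U(13, 8)*(-145) = -130 - 6*(-145) = -130 + 870 = 740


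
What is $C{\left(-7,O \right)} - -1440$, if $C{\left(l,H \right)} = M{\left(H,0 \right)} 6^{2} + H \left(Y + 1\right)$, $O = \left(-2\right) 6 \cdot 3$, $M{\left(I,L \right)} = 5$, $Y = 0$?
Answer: $1584$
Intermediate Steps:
$O = -36$ ($O = \left(-12\right) 3 = -36$)
$C{\left(l,H \right)} = 180 + H$ ($C{\left(l,H \right)} = 5 \cdot 6^{2} + H \left(0 + 1\right) = 5 \cdot 36 + H 1 = 180 + H$)
$C{\left(-7,O \right)} - -1440 = \left(180 - 36\right) - -1440 = 144 + 1440 = 1584$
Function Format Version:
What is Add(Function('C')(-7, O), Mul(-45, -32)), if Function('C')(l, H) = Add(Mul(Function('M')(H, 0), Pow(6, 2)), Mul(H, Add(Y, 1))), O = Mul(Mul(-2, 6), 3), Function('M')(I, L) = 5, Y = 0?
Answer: 1584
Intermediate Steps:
O = -36 (O = Mul(-12, 3) = -36)
Function('C')(l, H) = Add(180, H) (Function('C')(l, H) = Add(Mul(5, Pow(6, 2)), Mul(H, Add(0, 1))) = Add(Mul(5, 36), Mul(H, 1)) = Add(180, H))
Add(Function('C')(-7, O), Mul(-45, -32)) = Add(Add(180, -36), Mul(-45, -32)) = Add(144, 1440) = 1584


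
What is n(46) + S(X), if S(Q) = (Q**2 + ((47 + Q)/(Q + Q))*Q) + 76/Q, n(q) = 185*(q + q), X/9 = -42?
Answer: 60381077/378 ≈ 1.5974e+5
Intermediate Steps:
X = -378 (X = 9*(-42) = -378)
n(q) = 370*q (n(q) = 185*(2*q) = 370*q)
S(Q) = 47/2 + Q**2 + Q/2 + 76/Q (S(Q) = (Q**2 + ((47 + Q)/((2*Q)))*Q) + 76/Q = (Q**2 + ((47 + Q)*(1/(2*Q)))*Q) + 76/Q = (Q**2 + ((47 + Q)/(2*Q))*Q) + 76/Q = (Q**2 + (47/2 + Q/2)) + 76/Q = (47/2 + Q**2 + Q/2) + 76/Q = 47/2 + Q**2 + Q/2 + 76/Q)
n(46) + S(X) = 370*46 + (47/2 + (-378)**2 + (1/2)*(-378) + 76/(-378)) = 17020 + (47/2 + 142884 - 189 + 76*(-1/378)) = 17020 + (47/2 + 142884 - 189 - 38/189) = 17020 + 53947517/378 = 60381077/378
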